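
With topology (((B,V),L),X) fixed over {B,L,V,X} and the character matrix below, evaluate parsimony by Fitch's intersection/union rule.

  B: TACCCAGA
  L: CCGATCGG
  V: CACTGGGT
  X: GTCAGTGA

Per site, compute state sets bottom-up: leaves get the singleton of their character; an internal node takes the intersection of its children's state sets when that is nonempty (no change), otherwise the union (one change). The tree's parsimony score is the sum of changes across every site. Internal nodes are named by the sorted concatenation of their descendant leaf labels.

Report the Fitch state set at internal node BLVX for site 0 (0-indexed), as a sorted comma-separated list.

[col 0] BV: children B:{T}, V:{C} ∪→ {C,T}; cost 1
[col 0] BLV: children BV:{C,T}, L:{C} ∩→ {C}; cost 0
[col 0] BLVX: children BLV:{C}, X:{G} ∪→ {C,G}; cost 1
[col 1] BV: children B:{A}, V:{A} ∩→ {A}; cost 0
[col 1] BLV: children BV:{A}, L:{C} ∪→ {A,C}; cost 1
[col 1] BLVX: children BLV:{A,C}, X:{T} ∪→ {A,C,T}; cost 1
[col 2] BV: children B:{C}, V:{C} ∩→ {C}; cost 0
[col 2] BLV: children BV:{C}, L:{G} ∪→ {C,G}; cost 1
[col 2] BLVX: children BLV:{C,G}, X:{C} ∩→ {C}; cost 0
[col 3] BV: children B:{C}, V:{T} ∪→ {C,T}; cost 1
[col 3] BLV: children BV:{C,T}, L:{A} ∪→ {A,C,T}; cost 1
[col 3] BLVX: children BLV:{A,C,T}, X:{A} ∩→ {A}; cost 0
[col 4] BV: children B:{C}, V:{G} ∪→ {C,G}; cost 1
[col 4] BLV: children BV:{C,G}, L:{T} ∪→ {C,G,T}; cost 1
[col 4] BLVX: children BLV:{C,G,T}, X:{G} ∩→ {G}; cost 0
[col 5] BV: children B:{A}, V:{G} ∪→ {A,G}; cost 1
[col 5] BLV: children BV:{A,G}, L:{C} ∪→ {A,C,G}; cost 1
[col 5] BLVX: children BLV:{A,C,G}, X:{T} ∪→ {A,C,G,T}; cost 1
[col 6] BV: children B:{G}, V:{G} ∩→ {G}; cost 0
[col 6] BLV: children BV:{G}, L:{G} ∩→ {G}; cost 0
[col 6] BLVX: children BLV:{G}, X:{G} ∩→ {G}; cost 0
[col 7] BV: children B:{A}, V:{T} ∪→ {A,T}; cost 1
[col 7] BLV: children BV:{A,T}, L:{G} ∪→ {A,G,T}; cost 1
[col 7] BLVX: children BLV:{A,G,T}, X:{A} ∩→ {A}; cost 0
per-site changes: [2, 2, 1, 2, 2, 3, 0, 2]; total = 14

C,G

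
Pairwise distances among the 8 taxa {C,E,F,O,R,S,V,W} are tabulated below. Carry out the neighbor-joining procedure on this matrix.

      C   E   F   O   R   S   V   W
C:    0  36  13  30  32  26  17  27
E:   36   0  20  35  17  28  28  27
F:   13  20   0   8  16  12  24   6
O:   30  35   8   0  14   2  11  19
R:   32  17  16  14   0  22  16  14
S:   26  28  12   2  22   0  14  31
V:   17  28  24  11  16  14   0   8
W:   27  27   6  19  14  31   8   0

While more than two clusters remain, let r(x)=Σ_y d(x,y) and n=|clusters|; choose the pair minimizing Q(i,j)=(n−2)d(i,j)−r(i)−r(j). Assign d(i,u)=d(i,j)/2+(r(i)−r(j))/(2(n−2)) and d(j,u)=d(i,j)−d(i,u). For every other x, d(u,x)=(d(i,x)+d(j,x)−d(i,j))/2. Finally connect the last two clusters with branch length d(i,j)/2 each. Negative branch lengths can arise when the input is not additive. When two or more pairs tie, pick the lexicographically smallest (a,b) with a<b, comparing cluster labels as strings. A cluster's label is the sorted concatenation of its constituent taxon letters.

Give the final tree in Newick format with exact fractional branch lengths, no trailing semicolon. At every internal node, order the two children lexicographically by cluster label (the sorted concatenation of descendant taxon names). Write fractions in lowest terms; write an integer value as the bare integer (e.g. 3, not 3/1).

1. join O+S (d=2, Q=-242) ⇒ OS; edges |O|=-1/3, |S|=7/3
  updated: d(C,OS)=27, d(E,OS)=61/2, d(F,OS)=9, d(OS,R)=17, d(OS,V)=23/2, d(OS,W)=24
2. join E+R (d=17, Q=-371/2) ⇒ ER; edges |E|=263/20, |R|=77/20
  updated: d(C,ER)=51/2, d(ER,F)=19/2, d(ER,OS)=61/4, d(ER,V)=27/2, d(ER,W)=12
3. join C+F (d=13, Q=-119) ⇒ CF; edges |C|=25/2, |F|=1/2
  updated: d(CF,ER)=11, d(CF,OS)=23/2, d(CF,V)=14, d(CF,W)=10
4. join V+W (d=8, Q=-77) ⇒ VW; edges |V|=17/6, |W|=31/6
  updated: d(CF,VW)=8, d(ER,VW)=35/4, d(OS,VW)=55/4
5. join CF+OS (d=23/2, Q=-48) ⇒ CFOS; edges |CF|=13/4, |OS|=33/4
  updated: d(CFOS,ER)=59/8, d(CFOS,VW)=41/8
6. join CFOS+ER (d=59/8, Q=-85/4) ⇒ CEFORS; edges |CFOS|=15/8, |ER|=11/2
  updated: d(CEFORS,VW)=13/4
7. join CEFORS+VW (d=13/4) ⇒ CEFORSVW; edges |CEFORS|=13/8, |VW|=13/8
final tree: ((((C:25/2,F:1/2):13/4,(O:-1/3,S:7/3):33/4):15/8,(E:263/20,R:77/20):11/2):13/8,(V:17/6,W:31/6):13/8)
total length: 497/8

((((C:25/2,F:1/2):13/4,(O:-1/3,S:7/3):33/4):15/8,(E:263/20,R:77/20):11/2):13/8,(V:17/6,W:31/6):13/8)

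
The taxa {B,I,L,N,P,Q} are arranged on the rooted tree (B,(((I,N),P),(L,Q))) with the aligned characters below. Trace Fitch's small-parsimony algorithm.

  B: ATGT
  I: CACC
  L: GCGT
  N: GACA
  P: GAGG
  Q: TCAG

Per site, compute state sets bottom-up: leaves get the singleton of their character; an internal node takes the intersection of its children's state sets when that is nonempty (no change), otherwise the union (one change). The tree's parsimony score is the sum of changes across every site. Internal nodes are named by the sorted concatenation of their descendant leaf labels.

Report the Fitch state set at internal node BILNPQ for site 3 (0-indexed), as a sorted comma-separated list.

G,T

site 0, node IN: I={C} ∪ N={G} → {C,G} (+1)
site 0, node INP: IN={C,G} ∩ P={G} → {G} (+0)
site 0, node LQ: L={G} ∪ Q={T} → {G,T} (+1)
site 0, node ILNPQ: INP={G} ∩ LQ={G,T} → {G} (+0)
site 0, node BILNPQ: B={A} ∪ ILNPQ={G} → {A,G} (+1)
site 1, node IN: I={A} ∩ N={A} → {A} (+0)
site 1, node INP: IN={A} ∩ P={A} → {A} (+0)
site 1, node LQ: L={C} ∩ Q={C} → {C} (+0)
site 1, node ILNPQ: INP={A} ∪ LQ={C} → {A,C} (+1)
site 1, node BILNPQ: B={T} ∪ ILNPQ={A,C} → {A,C,T} (+1)
site 2, node IN: I={C} ∩ N={C} → {C} (+0)
site 2, node INP: IN={C} ∪ P={G} → {C,G} (+1)
site 2, node LQ: L={G} ∪ Q={A} → {A,G} (+1)
site 2, node ILNPQ: INP={C,G} ∩ LQ={A,G} → {G} (+0)
site 2, node BILNPQ: B={G} ∩ ILNPQ={G} → {G} (+0)
site 3, node IN: I={C} ∪ N={A} → {A,C} (+1)
site 3, node INP: IN={A,C} ∪ P={G} → {A,C,G} (+1)
site 3, node LQ: L={T} ∪ Q={G} → {G,T} (+1)
site 3, node ILNPQ: INP={A,C,G} ∩ LQ={G,T} → {G} (+0)
site 3, node BILNPQ: B={T} ∪ ILNPQ={G} → {G,T} (+1)
per-site changes: [3, 2, 2, 4]; total = 11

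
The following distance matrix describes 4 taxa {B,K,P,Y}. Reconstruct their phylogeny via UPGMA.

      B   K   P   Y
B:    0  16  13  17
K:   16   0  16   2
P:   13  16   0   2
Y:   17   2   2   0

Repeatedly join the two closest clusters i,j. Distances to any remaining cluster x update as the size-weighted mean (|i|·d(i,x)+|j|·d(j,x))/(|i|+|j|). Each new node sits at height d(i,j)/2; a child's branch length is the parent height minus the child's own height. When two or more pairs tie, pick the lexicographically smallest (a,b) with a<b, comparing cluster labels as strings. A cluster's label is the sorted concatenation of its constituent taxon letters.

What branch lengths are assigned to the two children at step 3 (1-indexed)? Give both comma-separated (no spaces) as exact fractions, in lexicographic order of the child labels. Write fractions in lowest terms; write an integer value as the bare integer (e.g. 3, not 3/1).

23/3,19/6

1. join K+Y (d=2) ⇒ KY; edges |K|=1, |Y|=1
  updated: d(B,KY)=33/2, d(KY,P)=9
2. join KY+P (d=9) ⇒ KPY; edges |KY|=7/2, |P|=9/2
  updated: d(B,KPY)=46/3
3. join B+KPY (d=46/3) ⇒ BKPY; edges |B|=23/3, |KPY|=19/6
final tree: (B:23/3,((K:1,Y:1):7/2,P:9/2):19/6)
total length: 125/6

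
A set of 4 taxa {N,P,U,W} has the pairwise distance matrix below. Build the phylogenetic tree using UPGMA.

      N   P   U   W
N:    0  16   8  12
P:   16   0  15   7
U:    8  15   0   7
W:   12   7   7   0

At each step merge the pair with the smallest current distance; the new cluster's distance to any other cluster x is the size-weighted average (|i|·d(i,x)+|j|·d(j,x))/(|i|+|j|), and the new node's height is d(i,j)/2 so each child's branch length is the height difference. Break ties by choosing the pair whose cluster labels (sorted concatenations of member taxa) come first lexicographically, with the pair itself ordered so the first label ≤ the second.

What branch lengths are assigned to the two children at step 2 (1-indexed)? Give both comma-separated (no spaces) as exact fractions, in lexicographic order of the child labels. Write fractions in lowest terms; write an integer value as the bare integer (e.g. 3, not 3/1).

iteration 1: select P,W (d=7); attach at lengths (7/2, 7/2); label the merged cluster PW
  updated: d(N,PW)=14, d(PW,U)=11
iteration 2: select N,U (d=8); attach at lengths (4, 4); label the merged cluster NU
  updated: d(NU,PW)=25/2
iteration 3: select NU,PW (d=25/2); attach at lengths (9/4, 11/4); label the merged cluster NPUW
final tree: ((N:4,U:4):9/4,(P:7/2,W:7/2):11/4)
total length: 20

4,4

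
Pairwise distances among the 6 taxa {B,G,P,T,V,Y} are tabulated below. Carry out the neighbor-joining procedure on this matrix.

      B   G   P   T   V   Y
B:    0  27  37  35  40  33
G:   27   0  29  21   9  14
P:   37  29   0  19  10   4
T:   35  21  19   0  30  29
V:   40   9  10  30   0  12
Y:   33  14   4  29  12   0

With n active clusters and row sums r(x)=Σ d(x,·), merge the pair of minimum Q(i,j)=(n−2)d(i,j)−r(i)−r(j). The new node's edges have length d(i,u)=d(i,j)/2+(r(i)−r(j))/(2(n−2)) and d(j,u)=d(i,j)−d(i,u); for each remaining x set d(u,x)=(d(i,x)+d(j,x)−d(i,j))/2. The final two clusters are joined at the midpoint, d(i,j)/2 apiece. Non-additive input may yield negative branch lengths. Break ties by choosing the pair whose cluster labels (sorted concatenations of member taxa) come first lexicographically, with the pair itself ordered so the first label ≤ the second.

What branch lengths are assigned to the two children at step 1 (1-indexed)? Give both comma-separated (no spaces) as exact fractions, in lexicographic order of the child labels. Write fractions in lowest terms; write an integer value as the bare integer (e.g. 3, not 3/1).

23/8,9/8

iteration 1: select P,Y (d=4, Q=-175); attach at lengths (23/8, 9/8); label the merged cluster PY
  updated: d(B,PY)=33, d(G,PY)=39/2, d(PY,T)=22, d(PY,V)=9
iteration 2: select PY,V (d=9, Q=-289/2); attach at lengths (15/4, 21/4); label the merged cluster PVY
  updated: d(B,PVY)=32, d(G,PVY)=39/4, d(PVY,T)=43/2
iteration 3: select B,T (d=35, Q=-203/2); attach at lengths (173/8, 107/8); label the merged cluster BT
  updated: d(BT,G)=13/2, d(BT,PVY)=37/4
iteration 4: select BT,G (d=13/2, Q=-51/2); attach at lengths (3, 7/2); label the merged cluster BGT
  updated: d(BGT,PVY)=25/4
iteration 5: select BGT,PVY (d=25/4); attach at lengths (25/8, 25/8); label the merged cluster BGPTVY
final tree: (((B:173/8,T:107/8):3,G:7/2):25/8,((P:23/8,Y:9/8):15/4,V:21/4):25/8)
total length: 243/4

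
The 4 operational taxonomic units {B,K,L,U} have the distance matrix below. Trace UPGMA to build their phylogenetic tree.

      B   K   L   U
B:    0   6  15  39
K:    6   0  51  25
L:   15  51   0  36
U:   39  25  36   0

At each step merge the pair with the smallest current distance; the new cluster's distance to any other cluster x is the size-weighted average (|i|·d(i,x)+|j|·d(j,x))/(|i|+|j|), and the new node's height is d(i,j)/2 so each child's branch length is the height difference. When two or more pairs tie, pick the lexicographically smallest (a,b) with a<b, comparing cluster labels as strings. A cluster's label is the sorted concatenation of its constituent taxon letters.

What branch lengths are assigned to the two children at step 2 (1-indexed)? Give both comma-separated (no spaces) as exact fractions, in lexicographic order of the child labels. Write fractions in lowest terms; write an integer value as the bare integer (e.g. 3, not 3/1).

13,16

iteration 1: select B,K (d=6); attach at lengths (3, 3); label the merged cluster BK
  updated: d(BK,L)=33, d(BK,U)=32
iteration 2: select BK,U (d=32); attach at lengths (13, 16); label the merged cluster BKU
  updated: d(BKU,L)=34
iteration 3: select BKU,L (d=34); attach at lengths (1, 17); label the merged cluster BKLU
final tree: (((B:3,K:3):13,U:16):1,L:17)
total length: 53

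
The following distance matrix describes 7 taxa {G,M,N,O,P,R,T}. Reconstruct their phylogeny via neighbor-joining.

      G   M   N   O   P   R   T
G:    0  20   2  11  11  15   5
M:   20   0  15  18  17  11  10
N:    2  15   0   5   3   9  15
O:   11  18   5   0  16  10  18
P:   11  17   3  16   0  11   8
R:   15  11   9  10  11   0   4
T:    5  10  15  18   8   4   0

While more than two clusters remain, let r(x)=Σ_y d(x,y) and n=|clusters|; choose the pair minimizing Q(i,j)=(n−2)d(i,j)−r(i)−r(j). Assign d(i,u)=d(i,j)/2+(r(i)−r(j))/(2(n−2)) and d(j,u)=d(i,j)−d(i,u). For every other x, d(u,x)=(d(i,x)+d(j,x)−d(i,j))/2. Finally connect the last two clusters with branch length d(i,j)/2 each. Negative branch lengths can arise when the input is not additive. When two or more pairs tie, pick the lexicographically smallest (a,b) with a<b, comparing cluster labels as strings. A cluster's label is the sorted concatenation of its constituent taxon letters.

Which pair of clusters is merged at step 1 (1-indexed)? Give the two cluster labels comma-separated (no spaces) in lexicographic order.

G,N

iteration 1: select G,N (d=2, Q=-103); attach at lengths (5/2, -1/2); label the merged cluster GN
  updated: d(GN,M)=33/2, d(GN,O)=7, d(GN,P)=6, d(GN,R)=11, d(GN,T)=9
iteration 2: select GN,O (d=7, Q=-181/2); attach at lengths (17/16, 95/16); label the merged cluster GNO
  updated: d(GNO,M)=55/4, d(GNO,P)=15/2, d(GNO,R)=7, d(GNO,T)=10
iteration 3: select GNO,P (d=15/2, Q=-237/4); attach at lengths (23/8, 37/8); label the merged cluster GNOP
  updated: d(GNOP,M)=93/8, d(GNOP,R)=21/4, d(GNOP,T)=21/4
iteration 4: select GNOP,R (d=21/4, Q=-255/8); attach at lengths (99/32, 69/32); label the merged cluster GNOPR
  updated: d(GNOPR,M)=139/16, d(GNOPR,T)=2
iteration 5: select GNOPR,M (d=139/16, Q=-331/16); attach at lengths (11/32, 267/32); label the merged cluster GMNOPR
  updated: d(GMNOPR,T)=53/32
iteration 6: select GMNOPR,T (d=53/32); attach at lengths (53/64, 53/64); label the merged cluster GMNOPRT
final tree: ((((((G:5/2,N:-1/2):17/16,O:95/16):23/8,P:37/8):99/32,R:69/32):11/32,M:267/32):53/64,T:53/64)
total length: 1027/32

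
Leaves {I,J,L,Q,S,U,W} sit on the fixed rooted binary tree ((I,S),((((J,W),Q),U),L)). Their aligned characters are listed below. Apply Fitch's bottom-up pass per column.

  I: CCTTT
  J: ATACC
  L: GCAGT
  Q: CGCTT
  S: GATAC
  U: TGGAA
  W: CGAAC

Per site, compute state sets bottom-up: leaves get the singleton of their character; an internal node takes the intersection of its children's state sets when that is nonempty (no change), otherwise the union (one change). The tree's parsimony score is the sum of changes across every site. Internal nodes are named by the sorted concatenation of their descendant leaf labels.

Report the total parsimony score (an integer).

17

IS@0: {C} ∪ {G} = {C,G} (union, +1)
JW@0: {A} ∪ {C} = {A,C} (union, +1)
JQW@0: {A,C} ∩ {C} = {C} (intersection, +0)
JQUW@0: {C} ∪ {T} = {C,T} (union, +1)
JLQUW@0: {C,T} ∪ {G} = {C,G,T} (union, +1)
IJLQSUW@0: {C,G} ∩ {C,G,T} = {C,G} (intersection, +0)
IS@1: {C} ∪ {A} = {A,C} (union, +1)
JW@1: {T} ∪ {G} = {G,T} (union, +1)
JQW@1: {G,T} ∩ {G} = {G} (intersection, +0)
JQUW@1: {G} ∩ {G} = {G} (intersection, +0)
JLQUW@1: {G} ∪ {C} = {C,G} (union, +1)
IJLQSUW@1: {A,C} ∩ {C,G} = {C} (intersection, +0)
IS@2: {T} ∩ {T} = {T} (intersection, +0)
JW@2: {A} ∩ {A} = {A} (intersection, +0)
JQW@2: {A} ∪ {C} = {A,C} (union, +1)
JQUW@2: {A,C} ∪ {G} = {A,C,G} (union, +1)
JLQUW@2: {A,C,G} ∩ {A} = {A} (intersection, +0)
IJLQSUW@2: {T} ∪ {A} = {A,T} (union, +1)
IS@3: {T} ∪ {A} = {A,T} (union, +1)
JW@3: {C} ∪ {A} = {A,C} (union, +1)
JQW@3: {A,C} ∪ {T} = {A,C,T} (union, +1)
JQUW@3: {A,C,T} ∩ {A} = {A} (intersection, +0)
JLQUW@3: {A} ∪ {G} = {A,G} (union, +1)
IJLQSUW@3: {A,T} ∩ {A,G} = {A} (intersection, +0)
IS@4: {T} ∪ {C} = {C,T} (union, +1)
JW@4: {C} ∩ {C} = {C} (intersection, +0)
JQW@4: {C} ∪ {T} = {C,T} (union, +1)
JQUW@4: {C,T} ∪ {A} = {A,C,T} (union, +1)
JLQUW@4: {A,C,T} ∩ {T} = {T} (intersection, +0)
IJLQSUW@4: {C,T} ∩ {T} = {T} (intersection, +0)
per-site changes: [4, 3, 3, 4, 3]; total = 17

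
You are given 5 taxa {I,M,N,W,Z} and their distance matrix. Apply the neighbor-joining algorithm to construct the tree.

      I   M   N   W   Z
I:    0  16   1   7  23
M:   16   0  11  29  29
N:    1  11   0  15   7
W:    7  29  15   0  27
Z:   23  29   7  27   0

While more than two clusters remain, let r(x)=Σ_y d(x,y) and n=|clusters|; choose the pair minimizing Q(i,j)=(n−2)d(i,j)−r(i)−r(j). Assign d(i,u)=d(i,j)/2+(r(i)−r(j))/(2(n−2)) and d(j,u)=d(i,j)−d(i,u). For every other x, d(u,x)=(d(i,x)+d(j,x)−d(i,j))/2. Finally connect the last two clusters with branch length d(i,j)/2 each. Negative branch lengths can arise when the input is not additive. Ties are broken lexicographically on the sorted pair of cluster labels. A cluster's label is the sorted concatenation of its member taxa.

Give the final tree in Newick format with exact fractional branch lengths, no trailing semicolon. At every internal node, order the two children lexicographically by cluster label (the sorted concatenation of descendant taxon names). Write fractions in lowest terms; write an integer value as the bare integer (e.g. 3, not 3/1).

1. join I+W (d=7, Q=-104) ⇒ IW; edges |I|=-5/3, |W|=26/3
  updated: d(IW,M)=19, d(IW,N)=9/2, d(IW,Z)=43/2
2. join IW+M (d=19, Q=-66) ⇒ IMW; edges |IW|=6, |M|=13
  updated: d(IMW,N)=-7/4, d(IMW,Z)=63/4
3. join IMW+N (d=-7/4, Q=-21) ⇒ IMNW; edges |IMW|=7/2, |N|=-21/4
  updated: d(IMNW,Z)=49/4
4. join IMNW+Z (d=49/4) ⇒ IMNWZ; edges |IMNW|=49/8, |Z|=49/8
final tree: ((((I:-5/3,W:26/3):6,M:13):7/2,N:-21/4):49/8,Z:49/8)
total length: 73/2

((((I:-5/3,W:26/3):6,M:13):7/2,N:-21/4):49/8,Z:49/8)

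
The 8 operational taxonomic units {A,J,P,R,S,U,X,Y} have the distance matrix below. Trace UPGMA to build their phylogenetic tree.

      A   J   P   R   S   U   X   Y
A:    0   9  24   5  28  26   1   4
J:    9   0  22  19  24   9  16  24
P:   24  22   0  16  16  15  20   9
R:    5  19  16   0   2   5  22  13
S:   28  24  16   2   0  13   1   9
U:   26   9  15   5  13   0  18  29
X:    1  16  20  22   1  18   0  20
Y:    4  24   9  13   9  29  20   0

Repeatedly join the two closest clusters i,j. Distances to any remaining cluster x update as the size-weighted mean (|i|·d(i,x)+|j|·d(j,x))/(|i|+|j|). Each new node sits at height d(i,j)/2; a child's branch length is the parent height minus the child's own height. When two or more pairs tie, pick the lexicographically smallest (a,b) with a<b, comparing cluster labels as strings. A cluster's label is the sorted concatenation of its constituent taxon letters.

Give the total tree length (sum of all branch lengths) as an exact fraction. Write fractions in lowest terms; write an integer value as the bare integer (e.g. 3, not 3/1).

1. join A+X (d=1) ⇒ AX; edges |A|=1/2, |X|=1/2
  updated: d(AX,J)=25/2, d(AX,P)=22, d(AX,R)=27/2, d(AX,S)=29/2, d(AX,U)=22, d(AX,Y)=12
2. join R+S (d=2) ⇒ RS; edges |R|=1, |S|=1
  updated: d(AX,RS)=14, d(J,RS)=43/2, d(P,RS)=16, d(RS,U)=9, d(RS,Y)=11
3. join J+U (d=9) ⇒ JU; edges |J|=9/2, |U|=9/2
  updated: d(AX,JU)=69/4, d(JU,P)=37/2, d(JU,RS)=61/4, d(JU,Y)=53/2
4. join P+Y (d=9) ⇒ PY; edges |P|=9/2, |Y|=9/2
  updated: d(AX,PY)=17, d(JU,PY)=45/2, d(PY,RS)=27/2
5. join PY+RS (d=27/2) ⇒ PRSY; edges |PY|=9/4, |RS|=23/4
  updated: d(AX,PRSY)=31/2, d(JU,PRSY)=151/8
6. join AX+PRSY (d=31/2) ⇒ APRSXY; edges |AX|=29/4, |PRSY|=1
  updated: d(APRSXY,JU)=55/3
7. join APRSXY+JU (d=55/3) ⇒ AJPRSUXY; edges |APRSXY|=17/12, |JU|=14/3
final tree: (((A:1/2,X:1/2):29/4,((P:9/2,Y:9/2):9/4,(R:1,S:1):23/4):1):17/12,(J:9/2,U:9/2):14/3)
total length: 130/3

130/3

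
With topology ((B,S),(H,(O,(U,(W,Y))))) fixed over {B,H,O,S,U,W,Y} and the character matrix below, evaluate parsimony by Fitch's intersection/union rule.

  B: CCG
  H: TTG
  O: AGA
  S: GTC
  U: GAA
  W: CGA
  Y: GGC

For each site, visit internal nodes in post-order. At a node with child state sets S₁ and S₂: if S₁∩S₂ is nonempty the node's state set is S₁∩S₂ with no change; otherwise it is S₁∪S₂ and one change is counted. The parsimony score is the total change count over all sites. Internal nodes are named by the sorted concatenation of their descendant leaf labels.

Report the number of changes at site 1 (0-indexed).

3

site 0, node BS: B={C} ∪ S={G} → {C,G} (+1)
site 0, node WY: W={C} ∪ Y={G} → {C,G} (+1)
site 0, node UWY: U={G} ∩ WY={C,G} → {G} (+0)
site 0, node OUWY: O={A} ∪ UWY={G} → {A,G} (+1)
site 0, node HOUWY: H={T} ∪ OUWY={A,G} → {A,G,T} (+1)
site 0, node BHOSUWY: BS={C,G} ∩ HOUWY={A,G,T} → {G} (+0)
site 1, node BS: B={C} ∪ S={T} → {C,T} (+1)
site 1, node WY: W={G} ∩ Y={G} → {G} (+0)
site 1, node UWY: U={A} ∪ WY={G} → {A,G} (+1)
site 1, node OUWY: O={G} ∩ UWY={A,G} → {G} (+0)
site 1, node HOUWY: H={T} ∪ OUWY={G} → {G,T} (+1)
site 1, node BHOSUWY: BS={C,T} ∩ HOUWY={G,T} → {T} (+0)
site 2, node BS: B={G} ∪ S={C} → {C,G} (+1)
site 2, node WY: W={A} ∪ Y={C} → {A,C} (+1)
site 2, node UWY: U={A} ∩ WY={A,C} → {A} (+0)
site 2, node OUWY: O={A} ∩ UWY={A} → {A} (+0)
site 2, node HOUWY: H={G} ∪ OUWY={A} → {A,G} (+1)
site 2, node BHOSUWY: BS={C,G} ∩ HOUWY={A,G} → {G} (+0)
per-site changes: [4, 3, 3]; total = 10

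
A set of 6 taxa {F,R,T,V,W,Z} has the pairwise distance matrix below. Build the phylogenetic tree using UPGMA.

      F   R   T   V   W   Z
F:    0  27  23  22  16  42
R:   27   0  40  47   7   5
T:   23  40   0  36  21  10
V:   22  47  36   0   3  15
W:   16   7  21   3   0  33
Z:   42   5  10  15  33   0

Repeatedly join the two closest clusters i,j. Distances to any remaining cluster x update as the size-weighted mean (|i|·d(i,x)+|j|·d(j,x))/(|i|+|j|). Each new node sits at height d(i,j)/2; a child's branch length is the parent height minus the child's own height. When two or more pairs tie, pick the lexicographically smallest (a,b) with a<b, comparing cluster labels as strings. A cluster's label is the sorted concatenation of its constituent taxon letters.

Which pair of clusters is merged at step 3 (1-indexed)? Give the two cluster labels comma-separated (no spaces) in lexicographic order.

step 1: merge (V,W) at d=3; branch lengths V→3/2, W→3/2; new cluster VW
  updated: d(F,VW)=19, d(R,VW)=27, d(T,VW)=57/2, d(VW,Z)=24
step 2: merge (R,Z) at d=5; branch lengths R→5/2, Z→5/2; new cluster RZ
  updated: d(F,RZ)=69/2, d(RZ,T)=25, d(RZ,VW)=51/2
step 3: merge (F,VW) at d=19; branch lengths F→19/2, VW→8; new cluster FVW
  updated: d(FVW,RZ)=57/2, d(FVW,T)=80/3
step 4: merge (RZ,T) at d=25; branch lengths RZ→10, T→25/2; new cluster RTZ
  updated: d(FVW,RTZ)=251/9
step 5: merge (FVW,RTZ) at d=251/9; branch lengths FVW→40/9, RTZ→13/9; new cluster FRTVWZ
final tree: ((F:19/2,(V:3/2,W:3/2):8):40/9,((R:5/2,Z:5/2):10,T:25/2):13/9)
total length: 485/9

F,VW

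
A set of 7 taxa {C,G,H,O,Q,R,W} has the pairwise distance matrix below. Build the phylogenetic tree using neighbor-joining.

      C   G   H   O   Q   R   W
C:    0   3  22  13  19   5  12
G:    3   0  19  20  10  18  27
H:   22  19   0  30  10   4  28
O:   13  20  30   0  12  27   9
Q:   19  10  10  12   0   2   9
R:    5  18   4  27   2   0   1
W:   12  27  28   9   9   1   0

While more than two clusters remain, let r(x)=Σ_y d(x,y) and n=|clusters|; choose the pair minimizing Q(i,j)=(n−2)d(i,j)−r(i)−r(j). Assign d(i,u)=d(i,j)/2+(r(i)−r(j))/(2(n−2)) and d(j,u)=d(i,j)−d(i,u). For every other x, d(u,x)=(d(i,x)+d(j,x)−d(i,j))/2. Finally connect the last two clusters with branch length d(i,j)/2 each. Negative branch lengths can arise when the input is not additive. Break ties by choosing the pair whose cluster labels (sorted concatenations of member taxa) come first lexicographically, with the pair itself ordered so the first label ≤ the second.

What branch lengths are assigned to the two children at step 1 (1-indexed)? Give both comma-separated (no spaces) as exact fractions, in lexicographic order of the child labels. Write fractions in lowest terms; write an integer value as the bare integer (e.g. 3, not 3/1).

1. join C+G (d=3, Q=-156) ⇒ CG; edges |C|=-4/5, |G|=19/5
  updated: d(CG,H)=19, d(CG,O)=15, d(CG,Q)=13, d(CG,R)=10, d(CG,W)=18
2. join O+W (d=9, Q=-122) ⇒ OW; edges |O|=8, |W|=1
  updated: d(CG,OW)=12, d(H,OW)=49/2, d(OW,Q)=6, d(OW,R)=19/2
3. join H+R (d=4, Q=-71) ⇒ HR; edges |H|=22/3, |R|=-10/3
  updated: d(CG,HR)=25/2, d(HR,OW)=15, d(HR,Q)=4
4. join CG+OW (d=12, Q=-93/2) ⇒ CGOW; edges |CG|=57/8, |OW|=39/8
  updated: d(CGOW,HR)=31/4, d(CGOW,Q)=7/2
5. join CGOW+HR (d=31/4, Q=-61/4) ⇒ CGHORW; edges |CGOW|=29/8, |HR|=33/8
  updated: d(CGHORW,Q)=-1/8
6. join CGHORW+Q (d=-1/8) ⇒ CGHOQRW; edges |CGHORW|=-1/16, |Q|=-1/16
final tree: ((((C:-4/5,G:19/5):57/8,(O:8,W:1):39/8):29/8,(H:22/3,R:-10/3):33/8):-1/16,Q:-1/16)
total length: 285/8

-4/5,19/5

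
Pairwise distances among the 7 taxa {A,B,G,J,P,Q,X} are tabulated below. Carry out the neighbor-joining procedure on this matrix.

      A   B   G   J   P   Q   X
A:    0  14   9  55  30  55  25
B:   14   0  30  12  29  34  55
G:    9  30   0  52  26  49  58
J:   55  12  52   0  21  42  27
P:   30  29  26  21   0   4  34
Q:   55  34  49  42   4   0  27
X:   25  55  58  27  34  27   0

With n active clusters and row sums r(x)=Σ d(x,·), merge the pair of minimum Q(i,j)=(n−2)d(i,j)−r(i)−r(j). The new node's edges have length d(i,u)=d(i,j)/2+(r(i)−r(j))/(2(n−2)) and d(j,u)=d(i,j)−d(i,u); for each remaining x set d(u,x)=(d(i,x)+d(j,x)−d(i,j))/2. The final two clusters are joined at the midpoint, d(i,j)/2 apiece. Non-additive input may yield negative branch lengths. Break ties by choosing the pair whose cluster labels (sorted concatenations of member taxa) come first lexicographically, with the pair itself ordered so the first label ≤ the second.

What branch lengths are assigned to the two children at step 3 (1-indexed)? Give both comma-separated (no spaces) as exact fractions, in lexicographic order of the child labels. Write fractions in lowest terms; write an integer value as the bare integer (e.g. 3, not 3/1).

-11/4,27/4

iteration 1: select A,G (d=9, Q=-367); attach at lengths (9/10, 81/10); label the merged cluster AG
  updated: d(AG,B)=35/2, d(AG,J)=49, d(AG,P)=47/2, d(AG,Q)=95/2, d(AG,X)=37
iteration 2: select AG,B (d=35/2, Q=-252); attach at lengths (97/8, 43/8); label the merged cluster ABG
  updated: d(ABG,J)=87/4, d(ABG,P)=35/2, d(ABG,Q)=32, d(ABG,X)=149/4
iteration 3: select P,Q (d=4, Q=-339/2); attach at lengths (-11/4, 27/4); label the merged cluster PQ
  updated: d(ABG,PQ)=91/4, d(J,PQ)=59/2, d(PQ,X)=57/2
iteration 4: select ABG,PQ (d=91/4, Q=-117); attach at lengths (93/8, 89/8); label the merged cluster ABGPQ
  updated: d(ABGPQ,J)=57/4, d(ABGPQ,X)=43/2
iteration 5: select ABGPQ,J (d=57/4, Q=-251/4); attach at lengths (35/8, 79/8); label the merged cluster ABGJPQ
  updated: d(ABGJPQ,X)=137/8
iteration 6: select ABGJPQ,X (d=137/8); attach at lengths (137/16, 137/16); label the merged cluster ABGJPQX
final tree: (((((A:9/10,G:81/10):97/8,B:43/8):93/8,(P:-11/4,Q:27/4):89/8):35/8,J:79/8):137/16,X:137/16)
total length: 677/8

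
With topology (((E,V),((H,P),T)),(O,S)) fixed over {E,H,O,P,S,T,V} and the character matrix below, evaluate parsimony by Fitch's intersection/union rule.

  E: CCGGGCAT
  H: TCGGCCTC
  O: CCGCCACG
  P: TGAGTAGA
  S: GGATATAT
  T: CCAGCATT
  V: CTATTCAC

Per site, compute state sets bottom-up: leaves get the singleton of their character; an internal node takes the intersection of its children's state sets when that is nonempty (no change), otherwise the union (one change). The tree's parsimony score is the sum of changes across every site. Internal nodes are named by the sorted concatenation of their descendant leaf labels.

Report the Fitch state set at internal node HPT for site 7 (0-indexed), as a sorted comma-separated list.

EV@0: {C} ∩ {C} = {C} (intersection, +0)
HP@0: {T} ∩ {T} = {T} (intersection, +0)
HPT@0: {T} ∪ {C} = {C,T} (union, +1)
EHPTV@0: {C} ∩ {C,T} = {C} (intersection, +0)
OS@0: {C} ∪ {G} = {C,G} (union, +1)
EHOPSTV@0: {C} ∩ {C,G} = {C} (intersection, +0)
EV@1: {C} ∪ {T} = {C,T} (union, +1)
HP@1: {C} ∪ {G} = {C,G} (union, +1)
HPT@1: {C,G} ∩ {C} = {C} (intersection, +0)
EHPTV@1: {C,T} ∩ {C} = {C} (intersection, +0)
OS@1: {C} ∪ {G} = {C,G} (union, +1)
EHOPSTV@1: {C} ∩ {C,G} = {C} (intersection, +0)
EV@2: {G} ∪ {A} = {A,G} (union, +1)
HP@2: {G} ∪ {A} = {A,G} (union, +1)
HPT@2: {A,G} ∩ {A} = {A} (intersection, +0)
EHPTV@2: {A,G} ∩ {A} = {A} (intersection, +0)
OS@2: {G} ∪ {A} = {A,G} (union, +1)
EHOPSTV@2: {A} ∩ {A,G} = {A} (intersection, +0)
EV@3: {G} ∪ {T} = {G,T} (union, +1)
HP@3: {G} ∩ {G} = {G} (intersection, +0)
HPT@3: {G} ∩ {G} = {G} (intersection, +0)
EHPTV@3: {G,T} ∩ {G} = {G} (intersection, +0)
OS@3: {C} ∪ {T} = {C,T} (union, +1)
EHOPSTV@3: {G} ∪ {C,T} = {C,G,T} (union, +1)
EV@4: {G} ∪ {T} = {G,T} (union, +1)
HP@4: {C} ∪ {T} = {C,T} (union, +1)
HPT@4: {C,T} ∩ {C} = {C} (intersection, +0)
EHPTV@4: {G,T} ∪ {C} = {C,G,T} (union, +1)
OS@4: {C} ∪ {A} = {A,C} (union, +1)
EHOPSTV@4: {C,G,T} ∩ {A,C} = {C} (intersection, +0)
EV@5: {C} ∩ {C} = {C} (intersection, +0)
HP@5: {C} ∪ {A} = {A,C} (union, +1)
HPT@5: {A,C} ∩ {A} = {A} (intersection, +0)
EHPTV@5: {C} ∪ {A} = {A,C} (union, +1)
OS@5: {A} ∪ {T} = {A,T} (union, +1)
EHOPSTV@5: {A,C} ∩ {A,T} = {A} (intersection, +0)
EV@6: {A} ∩ {A} = {A} (intersection, +0)
HP@6: {T} ∪ {G} = {G,T} (union, +1)
HPT@6: {G,T} ∩ {T} = {T} (intersection, +0)
EHPTV@6: {A} ∪ {T} = {A,T} (union, +1)
OS@6: {C} ∪ {A} = {A,C} (union, +1)
EHOPSTV@6: {A,T} ∩ {A,C} = {A} (intersection, +0)
EV@7: {T} ∪ {C} = {C,T} (union, +1)
HP@7: {C} ∪ {A} = {A,C} (union, +1)
HPT@7: {A,C} ∪ {T} = {A,C,T} (union, +1)
EHPTV@7: {C,T} ∩ {A,C,T} = {C,T} (intersection, +0)
OS@7: {G} ∪ {T} = {G,T} (union, +1)
EHOPSTV@7: {C,T} ∩ {G,T} = {T} (intersection, +0)
per-site changes: [2, 3, 3, 3, 4, 3, 3, 4]; total = 25

A,C,T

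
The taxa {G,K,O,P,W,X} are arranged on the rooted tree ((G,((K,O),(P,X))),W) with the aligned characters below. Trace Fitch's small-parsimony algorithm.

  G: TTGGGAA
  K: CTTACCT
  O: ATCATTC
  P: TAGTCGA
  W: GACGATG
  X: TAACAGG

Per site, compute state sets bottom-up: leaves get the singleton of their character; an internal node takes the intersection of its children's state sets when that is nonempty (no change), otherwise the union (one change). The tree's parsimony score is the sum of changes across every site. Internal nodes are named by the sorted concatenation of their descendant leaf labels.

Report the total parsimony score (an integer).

[col 0] KO: children K:{C}, O:{A} ∪→ {A,C}; cost 1
[col 0] PX: children P:{T}, X:{T} ∩→ {T}; cost 0
[col 0] KOPX: children KO:{A,C}, PX:{T} ∪→ {A,C,T}; cost 1
[col 0] GKOPX: children G:{T}, KOPX:{A,C,T} ∩→ {T}; cost 0
[col 0] GKOPWX: children GKOPX:{T}, W:{G} ∪→ {G,T}; cost 1
[col 1] KO: children K:{T}, O:{T} ∩→ {T}; cost 0
[col 1] PX: children P:{A}, X:{A} ∩→ {A}; cost 0
[col 1] KOPX: children KO:{T}, PX:{A} ∪→ {A,T}; cost 1
[col 1] GKOPX: children G:{T}, KOPX:{A,T} ∩→ {T}; cost 0
[col 1] GKOPWX: children GKOPX:{T}, W:{A} ∪→ {A,T}; cost 1
[col 2] KO: children K:{T}, O:{C} ∪→ {C,T}; cost 1
[col 2] PX: children P:{G}, X:{A} ∪→ {A,G}; cost 1
[col 2] KOPX: children KO:{C,T}, PX:{A,G} ∪→ {A,C,G,T}; cost 1
[col 2] GKOPX: children G:{G}, KOPX:{A,C,G,T} ∩→ {G}; cost 0
[col 2] GKOPWX: children GKOPX:{G}, W:{C} ∪→ {C,G}; cost 1
[col 3] KO: children K:{A}, O:{A} ∩→ {A}; cost 0
[col 3] PX: children P:{T}, X:{C} ∪→ {C,T}; cost 1
[col 3] KOPX: children KO:{A}, PX:{C,T} ∪→ {A,C,T}; cost 1
[col 3] GKOPX: children G:{G}, KOPX:{A,C,T} ∪→ {A,C,G,T}; cost 1
[col 3] GKOPWX: children GKOPX:{A,C,G,T}, W:{G} ∩→ {G}; cost 0
[col 4] KO: children K:{C}, O:{T} ∪→ {C,T}; cost 1
[col 4] PX: children P:{C}, X:{A} ∪→ {A,C}; cost 1
[col 4] KOPX: children KO:{C,T}, PX:{A,C} ∩→ {C}; cost 0
[col 4] GKOPX: children G:{G}, KOPX:{C} ∪→ {C,G}; cost 1
[col 4] GKOPWX: children GKOPX:{C,G}, W:{A} ∪→ {A,C,G}; cost 1
[col 5] KO: children K:{C}, O:{T} ∪→ {C,T}; cost 1
[col 5] PX: children P:{G}, X:{G} ∩→ {G}; cost 0
[col 5] KOPX: children KO:{C,T}, PX:{G} ∪→ {C,G,T}; cost 1
[col 5] GKOPX: children G:{A}, KOPX:{C,G,T} ∪→ {A,C,G,T}; cost 1
[col 5] GKOPWX: children GKOPX:{A,C,G,T}, W:{T} ∩→ {T}; cost 0
[col 6] KO: children K:{T}, O:{C} ∪→ {C,T}; cost 1
[col 6] PX: children P:{A}, X:{G} ∪→ {A,G}; cost 1
[col 6] KOPX: children KO:{C,T}, PX:{A,G} ∪→ {A,C,G,T}; cost 1
[col 6] GKOPX: children G:{A}, KOPX:{A,C,G,T} ∩→ {A}; cost 0
[col 6] GKOPWX: children GKOPX:{A}, W:{G} ∪→ {A,G}; cost 1
per-site changes: [3, 2, 4, 3, 4, 3, 4]; total = 23

23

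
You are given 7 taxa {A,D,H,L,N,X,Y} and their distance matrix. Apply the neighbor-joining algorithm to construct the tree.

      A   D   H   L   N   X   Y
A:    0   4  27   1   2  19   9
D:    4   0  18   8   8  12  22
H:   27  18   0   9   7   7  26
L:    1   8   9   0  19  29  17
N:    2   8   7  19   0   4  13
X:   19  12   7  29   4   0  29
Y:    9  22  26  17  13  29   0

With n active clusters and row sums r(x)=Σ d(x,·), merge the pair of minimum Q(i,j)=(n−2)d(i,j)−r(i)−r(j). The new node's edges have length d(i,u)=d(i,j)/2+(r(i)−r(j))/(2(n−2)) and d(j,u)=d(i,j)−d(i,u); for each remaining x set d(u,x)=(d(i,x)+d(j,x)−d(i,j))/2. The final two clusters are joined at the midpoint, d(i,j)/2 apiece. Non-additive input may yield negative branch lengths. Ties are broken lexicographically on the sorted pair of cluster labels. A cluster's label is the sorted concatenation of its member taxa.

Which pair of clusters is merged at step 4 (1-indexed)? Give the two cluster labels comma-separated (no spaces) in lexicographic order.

A,L

1. join H+X (d=7, Q=-159) ⇒ HX; edges |H|=29/10, |X|=41/10
  updated: d(A,HX)=39/2, d(D,HX)=23/2, d(HX,L)=31/2, d(HX,N)=2, d(HX,Y)=24
2. join HX+N (d=2, Q=-217/2) ⇒ HNX; edges |HX|=73/16, |N|=-41/16
  updated: d(A,HNX)=39/4, d(D,HNX)=35/4, d(HNX,L)=65/4, d(HNX,Y)=35/2
3. join D+HNX (d=35/4, Q=-275/4) ⇒ DHNX; edges |D|=67/24, |HNX|=143/24
  updated: d(A,DHNX)=5/2, d(DHNX,L)=31/4, d(DHNX,Y)=123/8
4. join A+L (d=1, Q=-145/4) ⇒ AL; edges |A|=-45/16, |L|=61/16
  updated: d(AL,DHNX)=37/8, d(AL,Y)=25/2
5. join AL+DHNX (d=37/8, Q=-65/2) ⇒ ADHLNX; edges |AL|=7/8, |DHNX|=15/4
  updated: d(ADHLNX,Y)=93/8
6. join ADHLNX+Y (d=93/8) ⇒ ADHLNXY; edges |ADHLNX|=93/16, |Y|=93/16
final tree: (((A:-45/16,L:61/16):7/8,(D:67/24,((H:29/10,X:41/10):73/16,N:-41/16):143/24):15/4):93/16,Y:93/16)
total length: 35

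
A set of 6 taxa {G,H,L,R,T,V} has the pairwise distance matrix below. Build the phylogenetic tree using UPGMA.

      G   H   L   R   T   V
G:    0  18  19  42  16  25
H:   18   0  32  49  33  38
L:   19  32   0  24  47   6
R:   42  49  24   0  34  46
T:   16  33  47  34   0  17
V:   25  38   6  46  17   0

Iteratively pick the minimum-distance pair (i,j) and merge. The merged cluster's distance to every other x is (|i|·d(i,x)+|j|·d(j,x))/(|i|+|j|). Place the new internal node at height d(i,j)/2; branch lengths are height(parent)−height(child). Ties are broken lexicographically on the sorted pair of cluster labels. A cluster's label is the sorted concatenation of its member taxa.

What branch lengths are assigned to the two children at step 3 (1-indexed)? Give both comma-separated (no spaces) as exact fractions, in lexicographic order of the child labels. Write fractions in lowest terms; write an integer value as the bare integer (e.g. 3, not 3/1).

19/4,51/4

1. join L+V (d=6) ⇒ LV; edges |L|=3, |V|=3
  updated: d(G,LV)=22, d(H,LV)=35, d(LV,R)=35, d(LV,T)=32
2. join G+T (d=16) ⇒ GT; edges |G|=8, |T|=8
  updated: d(GT,H)=51/2, d(GT,LV)=27, d(GT,R)=38
3. join GT+H (d=51/2) ⇒ GHT; edges |GT|=19/4, |H|=51/4
  updated: d(GHT,LV)=89/3, d(GHT,R)=125/3
4. join GHT+LV (d=89/3) ⇒ GHLTV; edges |GHT|=25/12, |LV|=71/6
  updated: d(GHLTV,R)=39
5. join GHLTV+R (d=39) ⇒ GHLRTV; edges |GHLTV|=14/3, |R|=39/2
final tree: ((((G:8,T:8):19/4,H:51/4):25/12,(L:3,V:3):71/6):14/3,R:39/2)
total length: 931/12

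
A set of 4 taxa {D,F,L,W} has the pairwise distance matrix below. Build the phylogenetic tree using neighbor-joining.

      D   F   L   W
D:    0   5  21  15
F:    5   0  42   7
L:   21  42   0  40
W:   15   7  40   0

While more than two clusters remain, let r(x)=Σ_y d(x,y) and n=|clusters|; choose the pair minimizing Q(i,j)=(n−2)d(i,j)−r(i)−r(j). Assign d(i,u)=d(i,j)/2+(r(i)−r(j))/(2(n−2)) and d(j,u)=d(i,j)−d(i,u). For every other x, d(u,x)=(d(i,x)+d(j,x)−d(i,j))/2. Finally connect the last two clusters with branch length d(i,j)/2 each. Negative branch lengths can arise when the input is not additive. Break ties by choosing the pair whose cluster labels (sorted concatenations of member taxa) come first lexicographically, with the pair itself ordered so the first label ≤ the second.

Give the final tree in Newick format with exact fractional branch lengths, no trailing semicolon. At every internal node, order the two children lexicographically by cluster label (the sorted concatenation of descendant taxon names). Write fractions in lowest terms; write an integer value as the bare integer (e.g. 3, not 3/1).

(((D:-5,L:26):23/2,F:3/2):11/4,W:11/4)

iteration 1: select D,L (d=21, Q=-102); attach at lengths (-5, 26); label the merged cluster DL
  updated: d(DL,F)=13, d(DL,W)=17
iteration 2: select DL,F (d=13, Q=-37); attach at lengths (23/2, 3/2); label the merged cluster DFL
  updated: d(DFL,W)=11/2
iteration 3: select DFL,W (d=11/2); attach at lengths (11/4, 11/4); label the merged cluster DFLW
final tree: (((D:-5,L:26):23/2,F:3/2):11/4,W:11/4)
total length: 79/2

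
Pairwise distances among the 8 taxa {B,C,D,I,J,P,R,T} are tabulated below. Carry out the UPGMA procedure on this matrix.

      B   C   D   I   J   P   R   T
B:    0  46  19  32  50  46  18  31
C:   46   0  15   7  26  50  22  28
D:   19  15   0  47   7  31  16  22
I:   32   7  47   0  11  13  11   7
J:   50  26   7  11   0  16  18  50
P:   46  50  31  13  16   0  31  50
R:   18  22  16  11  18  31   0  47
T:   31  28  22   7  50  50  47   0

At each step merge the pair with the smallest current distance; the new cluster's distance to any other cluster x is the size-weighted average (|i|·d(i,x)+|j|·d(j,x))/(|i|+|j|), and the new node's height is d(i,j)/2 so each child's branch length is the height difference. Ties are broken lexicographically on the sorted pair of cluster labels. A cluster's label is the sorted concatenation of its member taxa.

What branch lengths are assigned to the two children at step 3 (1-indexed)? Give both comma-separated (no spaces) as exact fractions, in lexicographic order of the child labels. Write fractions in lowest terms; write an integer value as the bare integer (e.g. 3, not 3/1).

step 1: merge (C,I) at d=7; branch lengths C→7/2, I→7/2; new cluster CI
  updated: d(B,CI)=39, d(CI,D)=31, d(CI,J)=37/2, d(CI,P)=63/2, d(CI,R)=33/2, d(CI,T)=35/2
step 2: merge (D,J) at d=7; branch lengths D→7/2, J→7/2; new cluster DJ
  updated: d(B,DJ)=69/2, d(CI,DJ)=99/4, d(DJ,P)=47/2, d(DJ,R)=17, d(DJ,T)=36
step 3: merge (CI,R) at d=33/2; branch lengths CI→19/4, R→33/4; new cluster CIR
  updated: d(B,CIR)=32, d(CIR,DJ)=133/6, d(CIR,P)=94/3, d(CIR,T)=82/3
step 4: merge (CIR,DJ) at d=133/6; branch lengths CIR→17/6, DJ→91/12; new cluster CDIJR
  updated: d(B,CDIJR)=33, d(CDIJR,P)=141/5, d(CDIJR,T)=154/5
step 5: merge (CDIJR,P) at d=141/5; branch lengths CDIJR→181/60, P→141/10; new cluster CDIJPR
  updated: d(B,CDIJPR)=211/6, d(CDIJPR,T)=34
step 6: merge (B,T) at d=31; branch lengths B→31/2, T→31/2; new cluster BT
  updated: d(BT,CDIJPR)=415/12
step 7: merge (BT,CDIJPR) at d=415/12; branch lengths BT→43/24, CDIJPR→383/120; new cluster BCDIJPRT
final tree: ((B:31/2,T:31/2):43/24,((((C:7/2,I:7/2):19/4,R:33/4):17/6,(D:7/2,J:7/2):91/12):181/60,P:141/10):383/120)
total length: 5431/60

19/4,33/4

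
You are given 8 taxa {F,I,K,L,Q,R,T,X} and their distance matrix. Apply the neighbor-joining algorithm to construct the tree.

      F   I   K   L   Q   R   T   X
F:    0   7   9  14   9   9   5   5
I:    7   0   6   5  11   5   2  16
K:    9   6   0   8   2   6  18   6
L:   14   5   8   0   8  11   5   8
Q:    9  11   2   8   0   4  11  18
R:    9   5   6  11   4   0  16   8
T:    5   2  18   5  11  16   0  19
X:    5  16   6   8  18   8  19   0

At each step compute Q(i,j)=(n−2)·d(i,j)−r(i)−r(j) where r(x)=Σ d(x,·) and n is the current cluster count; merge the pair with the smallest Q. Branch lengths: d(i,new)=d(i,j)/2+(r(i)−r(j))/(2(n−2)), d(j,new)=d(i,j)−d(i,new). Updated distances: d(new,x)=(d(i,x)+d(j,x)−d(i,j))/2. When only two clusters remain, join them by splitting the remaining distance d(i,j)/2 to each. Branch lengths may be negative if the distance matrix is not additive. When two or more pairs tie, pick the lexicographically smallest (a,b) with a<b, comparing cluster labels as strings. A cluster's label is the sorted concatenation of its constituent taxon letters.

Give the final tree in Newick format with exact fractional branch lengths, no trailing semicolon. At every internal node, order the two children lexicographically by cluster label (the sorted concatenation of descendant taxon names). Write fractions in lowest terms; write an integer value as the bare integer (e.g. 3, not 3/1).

1. join I+T (d=2, Q=-116) ⇒ IT; edges |I|=-1, |T|=3
  updated: d(F,IT)=5, d(IT,K)=11, d(IT,L)=4, d(IT,Q)=10, d(IT,R)=19/2, d(IT,X)=33/2
2. join IT+L (d=4, Q=-89) ⇒ ILT; edges |IT|=23/10, |L|=17/10
  updated: d(F,ILT)=15/2, d(ILT,K)=15/2, d(ILT,Q)=7, d(ILT,R)=33/4, d(ILT,X)=41/4
3. join F+X (d=5, Q=-267/4) ⇒ FX; edges |F|=49/32, |X|=111/32
  updated: d(FX,ILT)=51/8, d(FX,K)=5, d(FX,Q)=11, d(FX,R)=6
4. join K+Q (d=2, Q=-77/2) ⇒ KQ; edges |K|=5/12, |Q|=19/12
  updated: d(FX,KQ)=7, d(ILT,KQ)=25/4, d(KQ,R)=4
5. join FX+ILT (d=51/8, Q=-55/2) ⇒ FILTX; edges |FX|=45/16, |ILT|=57/16
  updated: d(FILTX,KQ)=55/16, d(FILTX,R)=63/16
6. join FILTX+KQ (d=55/16, Q=-91/8) ⇒ FIKLQTX; edges |FILTX|=27/16, |KQ|=7/4
  updated: d(FIKLQTX,R)=9/4
7. join FIKLQTX+R (d=9/4) ⇒ FIKLQRTX; edges |FIKLQTX|=9/8, |R|=9/8
final tree: ((((F:49/32,X:111/32):45/16,((I:-1,T:3):23/10,L:17/10):57/16):27/16,(K:5/12,Q:19/12):7/4):9/8,R:9/8)
total length: 401/16

((((F:49/32,X:111/32):45/16,((I:-1,T:3):23/10,L:17/10):57/16):27/16,(K:5/12,Q:19/12):7/4):9/8,R:9/8)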